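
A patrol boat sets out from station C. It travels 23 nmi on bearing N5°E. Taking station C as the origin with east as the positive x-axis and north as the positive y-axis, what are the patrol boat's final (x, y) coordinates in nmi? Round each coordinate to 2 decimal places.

Leg 1 (N5°E, 23 nmi): east 23 sin 5° = 2.00, north 23 cos 5° = 22.91
Summing: 2.00 nmi east, 22.91 nmi north → (2.00, 22.91).

(2.00, 22.91)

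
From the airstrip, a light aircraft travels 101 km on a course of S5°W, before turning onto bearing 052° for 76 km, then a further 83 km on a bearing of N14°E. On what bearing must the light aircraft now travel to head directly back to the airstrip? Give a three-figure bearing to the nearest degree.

Leg 1 (S5°W, 101 km): east 101 sin 185° = -8.80, north 101 cos 185° = -100.62
Leg 2 (052°, 76 km): east 76 sin 52° = 59.89, north 76 cos 52° = 46.79
Leg 3 (N14°E, 83 km): east 83 sin 14° = 20.08, north 83 cos 14° = 80.53
Net displacement: 71.17 east, 26.71 north. Direction back to start is (-71.17, -26.71): bearing = atan2(-71.17, -26.71) mod 360° = 249.43° ≈ 249°.

249°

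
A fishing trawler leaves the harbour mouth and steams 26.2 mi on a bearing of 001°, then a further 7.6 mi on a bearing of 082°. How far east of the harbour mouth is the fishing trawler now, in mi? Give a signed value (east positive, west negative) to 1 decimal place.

8.0 mi

Leg 1 (001°, 26.2 mi): east 26.2 sin 1° = 0.46, north 26.2 cos 1° = 26.20
Leg 2 (082°, 7.6 mi): east 7.6 sin 82° = 7.53, north 7.6 cos 82° = 1.06
Net east component: 7.98 mi.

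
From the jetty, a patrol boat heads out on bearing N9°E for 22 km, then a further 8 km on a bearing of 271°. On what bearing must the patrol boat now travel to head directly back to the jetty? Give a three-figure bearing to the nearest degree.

Leg 1 (N9°E, 22 km): east 22 sin 9° = 3.44, north 22 cos 9° = 21.73
Leg 2 (271°, 8 km): east 8 sin 271° = -8.00, north 8 cos 271° = 0.14
Net displacement: -4.56 east, 21.87 north. Direction back to start is (4.56, -21.87): bearing = atan2(4.56, -21.87) mod 360° = 168.23° ≈ 168°.

168°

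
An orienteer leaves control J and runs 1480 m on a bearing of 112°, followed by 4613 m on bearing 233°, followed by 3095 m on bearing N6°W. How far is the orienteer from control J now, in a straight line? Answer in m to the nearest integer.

Leg 1 (112°, 1480 m): east 1480 sin 112° = 1372.23, north 1480 cos 112° = -554.42
Leg 2 (233°, 4613 m): east 4613 sin 233° = -3684.11, north 4613 cos 233° = -2776.17
Leg 3 (N6°W, 3095 m): east 3095 sin 354° = -323.52, north 3095 cos 354° = 3078.05
Net: -2635.39 east, -252.55 north. Distance = √((-2635.39)² + (-252.55)²) = 2647.462 m.

2647 m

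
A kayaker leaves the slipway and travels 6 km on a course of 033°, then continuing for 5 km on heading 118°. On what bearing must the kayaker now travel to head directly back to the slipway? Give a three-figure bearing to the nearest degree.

251°

Leg 1 (033°, 6 km): east 6 sin 33° = 3.27, north 6 cos 33° = 5.03
Leg 2 (118°, 5 km): east 5 sin 118° = 4.41, north 5 cos 118° = -2.35
Net displacement: 7.68 east, 2.68 north. Direction back to start is (-7.68, -2.68): bearing = atan2(-7.68, -2.68) mod 360° = 250.74° ≈ 251°.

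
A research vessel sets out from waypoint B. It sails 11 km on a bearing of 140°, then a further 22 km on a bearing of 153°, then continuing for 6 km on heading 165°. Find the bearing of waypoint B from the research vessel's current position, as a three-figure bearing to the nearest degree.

331°

Leg 1 (140°, 11 km): east 11 sin 140° = 7.07, north 11 cos 140° = -8.43
Leg 2 (153°, 22 km): east 22 sin 153° = 9.99, north 22 cos 153° = -19.60
Leg 3 (165°, 6 km): east 6 sin 165° = 1.55, north 6 cos 165° = -5.80
Net displacement: 18.61 east, -33.82 north. Direction back to start is (-18.61, 33.82): bearing = atan2(-18.61, 33.82) mod 360° = 331.18° ≈ 331°.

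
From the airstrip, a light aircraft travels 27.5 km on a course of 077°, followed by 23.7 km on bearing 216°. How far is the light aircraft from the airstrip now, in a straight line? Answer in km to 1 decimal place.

18.3 km

Leg 1 (077°, 27.5 km): east 27.5 sin 77° = 26.80, north 27.5 cos 77° = 6.19
Leg 2 (216°, 23.7 km): east 23.7 sin 216° = -13.93, north 23.7 cos 216° = -19.17
Net: 12.86 east, -12.99 north. Distance = √((12.86)² + (-12.99)²) = 18.280 km.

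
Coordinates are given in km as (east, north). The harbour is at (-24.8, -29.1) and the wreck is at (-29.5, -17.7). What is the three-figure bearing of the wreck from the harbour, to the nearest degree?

338°

Δeast = -29.5 − -24.8 = -4.70; Δnorth = -17.7 − -29.1 = 11.40.
Bearing = atan2(Δeast, Δnorth) mod 360° = 337.59° ≈ 338°.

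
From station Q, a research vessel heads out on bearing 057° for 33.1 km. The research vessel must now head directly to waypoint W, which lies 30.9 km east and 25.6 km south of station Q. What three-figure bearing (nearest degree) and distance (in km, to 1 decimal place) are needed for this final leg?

Leg 1 (057°, 33.1 km): east 33.1 sin 57° = 27.76, north 33.1 cos 57° = 18.03
Current position: (27.76, 18.03). Target: (30.9, -25.6). Remaining: Δeast = 3.14, Δnorth = -43.63.
Bearing = atan2(3.14, -43.63) mod 360° = 175.88°; distance = √((3.14)² + (-43.63)²) = 43.740 km.

176°, 43.7 km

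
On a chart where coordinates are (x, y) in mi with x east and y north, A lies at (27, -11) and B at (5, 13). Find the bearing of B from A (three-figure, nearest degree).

317°

Δeast = 5 − 27 = -22.00; Δnorth = 13 − -11 = 24.00.
Bearing = atan2(Δeast, Δnorth) mod 360° = 317.49° ≈ 317°.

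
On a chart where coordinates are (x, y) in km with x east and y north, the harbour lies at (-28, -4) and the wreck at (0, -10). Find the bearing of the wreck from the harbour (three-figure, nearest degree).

Δeast = 0 − -28 = 28.00; Δnorth = -10 − -4 = -6.00.
Bearing = atan2(Δeast, Δnorth) mod 360° = 102.09° ≈ 102°.

102°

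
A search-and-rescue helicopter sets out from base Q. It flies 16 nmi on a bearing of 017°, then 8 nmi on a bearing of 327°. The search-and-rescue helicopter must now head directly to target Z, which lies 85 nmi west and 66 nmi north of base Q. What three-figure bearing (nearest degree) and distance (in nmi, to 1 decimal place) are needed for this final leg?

297°, 96.0 nmi

Leg 1 (017°, 16 nmi): east 16 sin 17° = 4.68, north 16 cos 17° = 15.30
Leg 2 (327°, 8 nmi): east 8 sin 327° = -4.36, north 8 cos 327° = 6.71
Current position: (0.32, 22.01). Target: (-85, 66). Remaining: Δeast = -85.32, Δnorth = 43.99.
Bearing = atan2(-85.32, 43.99) mod 360° = 297.27°; distance = √((-85.32)² + (43.99)²) = 95.993 nmi.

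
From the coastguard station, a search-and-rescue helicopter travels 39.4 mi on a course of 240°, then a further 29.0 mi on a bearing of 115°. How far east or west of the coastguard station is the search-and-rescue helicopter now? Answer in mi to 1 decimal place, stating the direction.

Leg 1 (240°, 39.4 mi): east 39.4 sin 240° = -34.12, north 39.4 cos 240° = -19.70
Leg 2 (115°, 29.0 mi): east 29.0 sin 115° = 26.28, north 29.0 cos 115° = -12.26
Net east component: -7.84 mi.

7.8 mi west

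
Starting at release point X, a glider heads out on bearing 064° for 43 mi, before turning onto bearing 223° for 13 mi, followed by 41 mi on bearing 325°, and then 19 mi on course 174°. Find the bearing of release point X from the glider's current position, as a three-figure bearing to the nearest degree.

199°

Leg 1 (064°, 43 mi): east 43 sin 64° = 38.65, north 43 cos 64° = 18.85
Leg 2 (223°, 13 mi): east 13 sin 223° = -8.87, north 13 cos 223° = -9.51
Leg 3 (325°, 41 mi): east 41 sin 325° = -23.52, north 41 cos 325° = 33.59
Leg 4 (174°, 19 mi): east 19 sin 174° = 1.99, north 19 cos 174° = -18.90
Net displacement: 8.25 east, 24.03 north. Direction back to start is (-8.25, -24.03): bearing = atan2(-8.25, -24.03) mod 360° = 198.95° ≈ 199°.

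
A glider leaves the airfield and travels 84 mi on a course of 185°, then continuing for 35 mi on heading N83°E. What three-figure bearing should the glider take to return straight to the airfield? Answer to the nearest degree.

Leg 1 (185°, 84 mi): east 84 sin 185° = -7.32, north 84 cos 185° = -83.68
Leg 2 (N83°E, 35 mi): east 35 sin 83° = 34.74, north 35 cos 83° = 4.27
Net displacement: 27.42 east, -79.41 north. Direction back to start is (-27.42, 79.41): bearing = atan2(-27.42, 79.41) mod 360° = 340.95° ≈ 341°.

341°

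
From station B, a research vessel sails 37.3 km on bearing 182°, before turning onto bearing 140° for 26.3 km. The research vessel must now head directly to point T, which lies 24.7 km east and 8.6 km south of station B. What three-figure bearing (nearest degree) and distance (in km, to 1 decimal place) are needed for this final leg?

011°, 49.7 km

Leg 1 (182°, 37.3 km): east 37.3 sin 182° = -1.30, north 37.3 cos 182° = -37.28
Leg 2 (140°, 26.3 km): east 26.3 sin 140° = 16.91, north 26.3 cos 140° = -20.15
Current position: (15.60, -57.42). Target: (24.7, -8.6). Remaining: Δeast = 9.10, Δnorth = 48.82.
Bearing = atan2(9.10, 48.82) mod 360° = 10.55°; distance = √((9.10)² + (48.82)²) = 49.664 km.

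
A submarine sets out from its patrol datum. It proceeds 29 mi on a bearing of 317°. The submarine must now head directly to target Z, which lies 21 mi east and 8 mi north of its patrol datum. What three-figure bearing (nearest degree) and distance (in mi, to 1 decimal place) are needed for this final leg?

108°, 42.9 mi

Leg 1 (317°, 29 mi): east 29 sin 317° = -19.78, north 29 cos 317° = 21.21
Current position: (-19.78, 21.21). Target: (21, 8). Remaining: Δeast = 40.78, Δnorth = -13.21.
Bearing = atan2(40.78, -13.21) mod 360° = 107.95°; distance = √((40.78)² + (-13.21)²) = 42.864 mi.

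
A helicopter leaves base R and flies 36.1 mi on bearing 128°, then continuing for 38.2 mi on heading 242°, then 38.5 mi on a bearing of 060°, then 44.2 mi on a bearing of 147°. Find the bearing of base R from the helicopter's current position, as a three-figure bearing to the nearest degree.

Leg 1 (128°, 36.1 mi): east 36.1 sin 128° = 28.45, north 36.1 cos 128° = -22.23
Leg 2 (242°, 38.2 mi): east 38.2 sin 242° = -33.73, north 38.2 cos 242° = -17.93
Leg 3 (060°, 38.5 mi): east 38.5 sin 60° = 33.34, north 38.5 cos 60° = 19.25
Leg 4 (147°, 44.2 mi): east 44.2 sin 147° = 24.07, north 44.2 cos 147° = -37.07
Net displacement: 52.13 east, -57.98 north. Direction back to start is (-52.13, 57.98): bearing = atan2(-52.13, 57.98) mod 360° = 318.04° ≈ 318°.

318°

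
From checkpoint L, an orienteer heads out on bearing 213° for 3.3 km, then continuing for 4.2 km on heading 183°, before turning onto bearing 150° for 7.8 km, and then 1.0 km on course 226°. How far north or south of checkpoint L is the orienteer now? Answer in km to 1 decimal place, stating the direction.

14.4 km south

Leg 1 (213°, 3.3 km): east 3.3 sin 213° = -1.80, north 3.3 cos 213° = -2.77
Leg 2 (183°, 4.2 km): east 4.2 sin 183° = -0.22, north 4.2 cos 183° = -4.19
Leg 3 (150°, 7.8 km): east 7.8 sin 150° = 3.90, north 7.8 cos 150° = -6.75
Leg 4 (226°, 1.0 km): east 1.0 sin 226° = -0.72, north 1.0 cos 226° = -0.69
Net north component: -14.41 km.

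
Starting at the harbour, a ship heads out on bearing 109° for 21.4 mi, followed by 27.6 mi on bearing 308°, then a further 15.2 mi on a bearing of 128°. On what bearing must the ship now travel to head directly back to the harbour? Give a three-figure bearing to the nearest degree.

266°

Leg 1 (109°, 21.4 mi): east 21.4 sin 109° = 20.23, north 21.4 cos 109° = -6.97
Leg 2 (308°, 27.6 mi): east 27.6 sin 308° = -21.75, north 27.6 cos 308° = 16.99
Leg 3 (128°, 15.2 mi): east 15.2 sin 128° = 11.98, north 15.2 cos 128° = -9.36
Net displacement: 10.46 east, 0.67 north. Direction back to start is (-10.46, -0.67): bearing = atan2(-10.46, -0.67) mod 360° = 266.35° ≈ 266°.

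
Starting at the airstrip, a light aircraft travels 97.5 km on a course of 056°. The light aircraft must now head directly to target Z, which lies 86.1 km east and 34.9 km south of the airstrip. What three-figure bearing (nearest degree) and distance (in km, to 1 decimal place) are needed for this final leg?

177°, 89.6 km

Leg 1 (056°, 97.5 km): east 97.5 sin 56° = 80.83, north 97.5 cos 56° = 54.52
Current position: (80.83, 54.52). Target: (86.1, -34.9). Remaining: Δeast = 5.27, Δnorth = -89.42.
Bearing = atan2(5.27, -89.42) mod 360° = 176.63°; distance = √((5.27)² + (-89.42)²) = 89.576 km.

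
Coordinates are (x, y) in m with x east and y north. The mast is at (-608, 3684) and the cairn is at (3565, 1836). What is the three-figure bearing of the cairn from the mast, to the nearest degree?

114°

Δeast = 3565 − -608 = 4173.00; Δnorth = 1836 − 3684 = -1848.00.
Bearing = atan2(Δeast, Δnorth) mod 360° = 113.89° ≈ 114°.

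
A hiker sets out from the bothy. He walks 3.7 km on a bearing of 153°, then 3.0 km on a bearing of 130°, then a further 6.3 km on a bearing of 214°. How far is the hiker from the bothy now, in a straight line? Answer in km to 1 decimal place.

Leg 1 (153°, 3.7 km): east 3.7 sin 153° = 1.68, north 3.7 cos 153° = -3.30
Leg 2 (130°, 3.0 km): east 3.0 sin 130° = 2.30, north 3.0 cos 130° = -1.93
Leg 3 (214°, 6.3 km): east 6.3 sin 214° = -3.52, north 6.3 cos 214° = -5.22
Net: 0.45 east, -10.45 north. Distance = √((0.45)² + (-10.45)²) = 10.458 km.

10.5 km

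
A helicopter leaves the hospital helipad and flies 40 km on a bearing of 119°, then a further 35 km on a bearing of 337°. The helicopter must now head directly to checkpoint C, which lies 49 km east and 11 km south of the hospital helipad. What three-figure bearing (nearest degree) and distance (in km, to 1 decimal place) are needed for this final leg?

131°, 36.5 km

Leg 1 (119°, 40 km): east 40 sin 119° = 34.98, north 40 cos 119° = -19.39
Leg 2 (337°, 35 km): east 35 sin 337° = -13.68, north 35 cos 337° = 32.22
Current position: (21.31, 12.83). Target: (49, -11). Remaining: Δeast = 27.69, Δnorth = -23.83.
Bearing = atan2(27.69, -23.83) mod 360° = 130.71°; distance = √((27.69)² + (-23.83)²) = 36.530 km.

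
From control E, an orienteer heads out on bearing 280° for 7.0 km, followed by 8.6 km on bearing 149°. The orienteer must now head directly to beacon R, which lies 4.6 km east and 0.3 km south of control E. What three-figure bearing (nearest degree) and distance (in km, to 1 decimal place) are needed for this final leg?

050°, 9.2 km

Leg 1 (280°, 7.0 km): east 7.0 sin 280° = -6.89, north 7.0 cos 280° = 1.22
Leg 2 (149°, 8.6 km): east 8.6 sin 149° = 4.43, north 8.6 cos 149° = -7.37
Current position: (-2.46, -6.16). Target: (4.6, -0.3). Remaining: Δeast = 7.06, Δnorth = 5.86.
Bearing = atan2(7.06, 5.86) mod 360° = 50.34°; distance = √((7.06)² + (5.86)²) = 9.176 km.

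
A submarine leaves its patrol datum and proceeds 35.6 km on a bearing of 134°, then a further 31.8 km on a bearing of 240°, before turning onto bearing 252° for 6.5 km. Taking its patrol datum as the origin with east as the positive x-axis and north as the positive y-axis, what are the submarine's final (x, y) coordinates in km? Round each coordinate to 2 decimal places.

Leg 1 (134°, 35.6 km): east 35.6 sin 134° = 25.61, north 35.6 cos 134° = -24.73
Leg 2 (240°, 31.8 km): east 31.8 sin 240° = -27.54, north 31.8 cos 240° = -15.90
Leg 3 (252°, 6.5 km): east 6.5 sin 252° = -6.18, north 6.5 cos 252° = -2.01
Summing: -8.11 km east, -42.64 km north → (-8.11, -42.64).

(-8.11, -42.64)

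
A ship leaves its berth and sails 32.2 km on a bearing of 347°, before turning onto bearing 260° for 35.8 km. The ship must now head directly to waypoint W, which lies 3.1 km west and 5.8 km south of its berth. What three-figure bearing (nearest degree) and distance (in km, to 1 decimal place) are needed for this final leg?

Leg 1 (347°, 32.2 km): east 32.2 sin 347° = -7.24, north 32.2 cos 347° = 31.37
Leg 2 (260°, 35.8 km): east 35.8 sin 260° = -35.26, north 35.8 cos 260° = -6.22
Current position: (-42.50, 25.16). Target: (-3.1, -5.8). Remaining: Δeast = 39.40, Δnorth = -30.96.
Bearing = atan2(39.40, -30.96) mod 360° = 128.16°; distance = √((39.40)² + (-30.96)²) = 50.107 km.

128°, 50.1 km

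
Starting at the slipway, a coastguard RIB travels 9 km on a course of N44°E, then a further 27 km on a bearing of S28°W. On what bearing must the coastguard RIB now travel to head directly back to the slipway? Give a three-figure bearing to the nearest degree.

020°

Leg 1 (N44°E, 9 km): east 9 sin 44° = 6.25, north 9 cos 44° = 6.47
Leg 2 (S28°W, 27 km): east 27 sin 208° = -12.68, north 27 cos 208° = -23.84
Net displacement: -6.42 east, -17.37 north. Direction back to start is (6.42, 17.37): bearing = atan2(6.42, 17.37) mod 360° = 20.30° ≈ 020°.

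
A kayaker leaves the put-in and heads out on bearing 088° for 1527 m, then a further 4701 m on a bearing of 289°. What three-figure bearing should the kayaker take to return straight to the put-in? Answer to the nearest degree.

118°

Leg 1 (088°, 1527 m): east 1527 sin 88° = 1526.07, north 1527 cos 88° = 53.29
Leg 2 (289°, 4701 m): east 4701 sin 289° = -4444.88, north 4701 cos 289° = 1530.50
Net displacement: -2918.81 east, 1583.79 north. Direction back to start is (2918.81, -1583.79): bearing = atan2(2918.81, -1583.79) mod 360° = 118.48° ≈ 118°.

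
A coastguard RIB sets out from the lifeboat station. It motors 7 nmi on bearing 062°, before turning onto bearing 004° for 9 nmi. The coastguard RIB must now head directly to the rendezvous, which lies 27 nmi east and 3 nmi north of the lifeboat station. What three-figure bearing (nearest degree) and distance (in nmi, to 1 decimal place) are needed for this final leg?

115°, 22.2 nmi

Leg 1 (062°, 7 nmi): east 7 sin 62° = 6.18, north 7 cos 62° = 3.29
Leg 2 (004°, 9 nmi): east 9 sin 4° = 0.63, north 9 cos 4° = 8.98
Current position: (6.81, 12.26). Target: (27, 3). Remaining: Δeast = 20.19, Δnorth = -9.26.
Bearing = atan2(20.19, -9.26) mod 360° = 114.65°; distance = √((20.19)² + (-9.26)²) = 22.215 nmi.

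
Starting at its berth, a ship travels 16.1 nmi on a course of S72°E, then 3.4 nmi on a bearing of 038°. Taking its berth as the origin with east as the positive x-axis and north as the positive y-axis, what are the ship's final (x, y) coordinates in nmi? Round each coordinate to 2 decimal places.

(17.41, -2.30)

Leg 1 (S72°E, 16.1 nmi): east 16.1 sin 108° = 15.31, north 16.1 cos 108° = -4.98
Leg 2 (038°, 3.4 nmi): east 3.4 sin 38° = 2.09, north 3.4 cos 38° = 2.68
Summing: 17.41 nmi east, -2.30 nmi north → (17.41, -2.30).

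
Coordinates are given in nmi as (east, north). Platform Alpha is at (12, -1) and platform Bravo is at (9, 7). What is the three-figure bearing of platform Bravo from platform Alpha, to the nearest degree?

Δeast = 9 − 12 = -3.00; Δnorth = 7 − -1 = 8.00.
Bearing = atan2(Δeast, Δnorth) mod 360° = 339.44° ≈ 339°.

339°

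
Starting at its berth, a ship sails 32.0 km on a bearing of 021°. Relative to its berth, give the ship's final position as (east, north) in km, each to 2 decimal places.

Leg 1 (021°, 32.0 km): east 32.0 sin 21° = 11.47, north 32.0 cos 21° = 29.87
Summing: 11.47 km east, 29.87 km north → (11.47, 29.87).

(11.47, 29.87)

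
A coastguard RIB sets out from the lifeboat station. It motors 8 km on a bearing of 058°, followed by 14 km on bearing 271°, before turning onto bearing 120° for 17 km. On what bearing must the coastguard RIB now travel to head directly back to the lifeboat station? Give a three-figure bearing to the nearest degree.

Leg 1 (058°, 8 km): east 8 sin 58° = 6.78, north 8 cos 58° = 4.24
Leg 2 (271°, 14 km): east 14 sin 271° = -14.00, north 14 cos 271° = 0.24
Leg 3 (120°, 17 km): east 17 sin 120° = 14.72, north 17 cos 120° = -8.50
Net displacement: 7.51 east, -4.02 north. Direction back to start is (-7.51, 4.02): bearing = atan2(-7.51, 4.02) mod 360° = 298.14° ≈ 298°.

298°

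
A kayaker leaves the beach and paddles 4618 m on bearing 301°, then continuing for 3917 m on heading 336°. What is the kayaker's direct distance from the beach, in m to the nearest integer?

Leg 1 (301°, 4618 m): east 4618 sin 301° = -3958.40, north 4618 cos 301° = 2378.45
Leg 2 (336°, 3917 m): east 3917 sin 336° = -1593.19, north 3917 cos 336° = 3578.36
Net: -5551.59 east, 5956.80 north. Distance = √((-5551.59)² + (5956.80)²) = 8142.703 m.

8143 m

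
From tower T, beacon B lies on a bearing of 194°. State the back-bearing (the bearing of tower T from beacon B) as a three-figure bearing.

014°

Back-bearing = 194° − 180° = 014°.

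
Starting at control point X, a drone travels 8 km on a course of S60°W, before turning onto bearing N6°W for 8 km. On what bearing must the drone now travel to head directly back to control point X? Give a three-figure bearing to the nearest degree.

117°

Leg 1 (S60°W, 8 km): east 8 sin 240° = -6.93, north 8 cos 240° = -4.00
Leg 2 (N6°W, 8 km): east 8 sin 354° = -0.84, north 8 cos 354° = 7.96
Net displacement: -7.76 east, 3.96 north. Direction back to start is (7.76, -3.96): bearing = atan2(7.76, -3.96) mod 360° = 117.00° ≈ 117°.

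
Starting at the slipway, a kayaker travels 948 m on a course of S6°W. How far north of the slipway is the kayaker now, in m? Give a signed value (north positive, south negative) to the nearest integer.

-943 m

Leg 1 (S6°W, 948 m): east 948 sin 186° = -99.09, north 948 cos 186° = -942.81
Net north component: -942.81 m.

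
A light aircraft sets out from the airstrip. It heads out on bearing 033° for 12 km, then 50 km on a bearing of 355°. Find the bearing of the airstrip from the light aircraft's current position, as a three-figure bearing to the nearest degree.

182°

Leg 1 (033°, 12 km): east 12 sin 33° = 6.54, north 12 cos 33° = 10.06
Leg 2 (355°, 50 km): east 50 sin 355° = -4.36, north 50 cos 355° = 49.81
Net displacement: 2.18 east, 59.87 north. Direction back to start is (-2.18, -59.87): bearing = atan2(-2.18, -59.87) mod 360° = 182.08° ≈ 182°.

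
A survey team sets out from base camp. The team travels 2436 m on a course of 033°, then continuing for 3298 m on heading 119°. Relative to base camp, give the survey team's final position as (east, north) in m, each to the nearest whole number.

Leg 1 (033°, 2436 m): east 2436 sin 33° = 1326.74, north 2436 cos 33° = 2043.00
Leg 2 (119°, 3298 m): east 3298 sin 119° = 2884.50, north 3298 cos 119° = -1598.90
Summing: 4211.24 m east, 444.10 m north → (4211, 444).

(4211, 444)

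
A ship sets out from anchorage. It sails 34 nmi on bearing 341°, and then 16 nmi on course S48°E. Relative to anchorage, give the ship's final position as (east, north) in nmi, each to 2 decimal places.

Leg 1 (341°, 34 nmi): east 34 sin 341° = -11.07, north 34 cos 341° = 32.15
Leg 2 (S48°E, 16 nmi): east 16 sin 132° = 11.89, north 16 cos 132° = -10.71
Summing: 0.82 nmi east, 21.44 nmi north → (0.82, 21.44).

(0.82, 21.44)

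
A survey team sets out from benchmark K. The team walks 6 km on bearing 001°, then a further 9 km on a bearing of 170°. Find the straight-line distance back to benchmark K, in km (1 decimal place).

Leg 1 (001°, 6 km): east 6 sin 1° = 0.10, north 6 cos 1° = 6.00
Leg 2 (170°, 9 km): east 9 sin 170° = 1.56, north 9 cos 170° = -8.86
Net: 1.67 east, -2.86 north. Distance = √((1.67)² + (-2.86)²) = 3.314 km.

3.3 km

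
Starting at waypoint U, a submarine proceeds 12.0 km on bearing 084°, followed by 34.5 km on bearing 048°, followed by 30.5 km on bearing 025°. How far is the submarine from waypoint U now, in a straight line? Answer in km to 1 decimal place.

72.4 km

Leg 1 (084°, 12.0 km): east 12.0 sin 84° = 11.93, north 12.0 cos 84° = 1.25
Leg 2 (048°, 34.5 km): east 34.5 sin 48° = 25.64, north 34.5 cos 48° = 23.09
Leg 3 (025°, 30.5 km): east 30.5 sin 25° = 12.89, north 30.5 cos 25° = 27.64
Net: 50.46 east, 51.98 north. Distance = √((50.46)² + (51.98)²) = 72.447 km.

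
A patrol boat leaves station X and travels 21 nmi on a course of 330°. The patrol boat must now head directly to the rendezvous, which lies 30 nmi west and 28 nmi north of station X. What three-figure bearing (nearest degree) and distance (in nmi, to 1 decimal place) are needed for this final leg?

297°, 21.8 nmi

Leg 1 (330°, 21 nmi): east 21 sin 330° = -10.50, north 21 cos 330° = 18.19
Current position: (-10.50, 18.19). Target: (-30, 28). Remaining: Δeast = -19.50, Δnorth = 9.81.
Bearing = atan2(-19.50, 9.81) mod 360° = 296.71°; distance = √((-19.50)² + (9.81)²) = 21.830 nmi.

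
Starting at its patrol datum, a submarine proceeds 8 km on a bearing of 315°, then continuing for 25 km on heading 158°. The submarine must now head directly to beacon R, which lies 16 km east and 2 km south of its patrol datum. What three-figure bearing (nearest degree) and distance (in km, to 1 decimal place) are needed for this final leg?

038°, 19.8 km

Leg 1 (315°, 8 km): east 8 sin 315° = -5.66, north 8 cos 315° = 5.66
Leg 2 (158°, 25 km): east 25 sin 158° = 9.37, north 25 cos 158° = -23.18
Current position: (3.71, -17.52). Target: (16, -2). Remaining: Δeast = 12.29, Δnorth = 15.52.
Bearing = atan2(12.29, 15.52) mod 360° = 38.37°; distance = √((12.29)² + (15.52)²) = 19.800 km.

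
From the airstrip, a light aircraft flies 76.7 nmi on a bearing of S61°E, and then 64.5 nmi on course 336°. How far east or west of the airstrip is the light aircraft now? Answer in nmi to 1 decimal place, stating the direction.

40.8 nmi east

Leg 1 (S61°E, 76.7 nmi): east 76.7 sin 119° = 67.08, north 76.7 cos 119° = -37.18
Leg 2 (336°, 64.5 nmi): east 64.5 sin 336° = -26.23, north 64.5 cos 336° = 58.92
Net east component: 40.85 nmi.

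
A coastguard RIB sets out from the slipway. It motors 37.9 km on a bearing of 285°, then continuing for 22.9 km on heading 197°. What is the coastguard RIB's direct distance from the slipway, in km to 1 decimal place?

45.0 km

Leg 1 (285°, 37.9 km): east 37.9 sin 285° = -36.61, north 37.9 cos 285° = 9.81
Leg 2 (197°, 22.9 km): east 22.9 sin 197° = -6.70, north 22.9 cos 197° = -21.90
Net: -43.30 east, -12.09 north. Distance = √((-43.30)² + (-12.09)²) = 44.960 km.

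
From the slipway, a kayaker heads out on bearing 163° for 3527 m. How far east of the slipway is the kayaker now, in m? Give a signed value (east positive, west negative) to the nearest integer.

Leg 1 (163°, 3527 m): east 3527 sin 163° = 1031.20, north 3527 cos 163° = -3372.89
Net east component: 1031.20 m.

1031 m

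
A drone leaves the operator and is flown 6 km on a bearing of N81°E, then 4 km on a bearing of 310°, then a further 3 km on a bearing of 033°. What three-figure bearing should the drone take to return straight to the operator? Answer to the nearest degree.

217°

Leg 1 (N81°E, 6 km): east 6 sin 81° = 5.93, north 6 cos 81° = 0.94
Leg 2 (310°, 4 km): east 4 sin 310° = -3.06, north 4 cos 310° = 2.57
Leg 3 (033°, 3 km): east 3 sin 33° = 1.63, north 3 cos 33° = 2.52
Net displacement: 4.50 east, 6.03 north. Direction back to start is (-4.50, -6.03): bearing = atan2(-4.50, -6.03) mod 360° = 216.73° ≈ 217°.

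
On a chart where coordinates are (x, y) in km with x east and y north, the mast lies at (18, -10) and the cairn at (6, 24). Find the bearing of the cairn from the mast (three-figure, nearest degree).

341°

Δeast = 6 − 18 = -12.00; Δnorth = 24 − -10 = 34.00.
Bearing = atan2(Δeast, Δnorth) mod 360° = 340.56° ≈ 341°.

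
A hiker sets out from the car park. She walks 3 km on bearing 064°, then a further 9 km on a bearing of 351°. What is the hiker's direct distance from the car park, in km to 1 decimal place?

10.3 km

Leg 1 (064°, 3 km): east 3 sin 64° = 2.70, north 3 cos 64° = 1.32
Leg 2 (351°, 9 km): east 9 sin 351° = -1.41, north 9 cos 351° = 8.89
Net: 1.29 east, 10.20 north. Distance = √((1.29)² + (10.20)²) = 10.285 km.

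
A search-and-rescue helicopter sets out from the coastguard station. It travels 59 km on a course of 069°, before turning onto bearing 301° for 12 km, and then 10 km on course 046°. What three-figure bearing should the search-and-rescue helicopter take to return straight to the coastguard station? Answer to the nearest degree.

Leg 1 (069°, 59 km): east 59 sin 69° = 55.08, north 59 cos 69° = 21.14
Leg 2 (301°, 12 km): east 12 sin 301° = -10.29, north 12 cos 301° = 6.18
Leg 3 (046°, 10 km): east 10 sin 46° = 7.19, north 10 cos 46° = 6.95
Net displacement: 51.99 east, 34.27 north. Direction back to start is (-51.99, -34.27): bearing = atan2(-51.99, -34.27) mod 360° = 236.61° ≈ 237°.

237°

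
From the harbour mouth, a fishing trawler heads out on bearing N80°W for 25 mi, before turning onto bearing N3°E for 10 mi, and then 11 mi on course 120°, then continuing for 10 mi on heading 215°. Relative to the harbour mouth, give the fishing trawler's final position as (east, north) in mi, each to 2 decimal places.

(-20.31, 0.64)

Leg 1 (N80°W, 25 mi): east 25 sin 280° = -24.62, north 25 cos 280° = 4.34
Leg 2 (N3°E, 10 mi): east 10 sin 3° = 0.52, north 10 cos 3° = 9.99
Leg 3 (120°, 11 mi): east 11 sin 120° = 9.53, north 11 cos 120° = -5.50
Leg 4 (215°, 10 mi): east 10 sin 215° = -5.74, north 10 cos 215° = -8.19
Summing: -20.31 mi east, 0.64 mi north → (-20.31, 0.64).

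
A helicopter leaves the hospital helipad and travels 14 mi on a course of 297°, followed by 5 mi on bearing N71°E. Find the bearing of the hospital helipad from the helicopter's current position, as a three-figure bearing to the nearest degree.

Leg 1 (297°, 14 mi): east 14 sin 297° = -12.47, north 14 cos 297° = 6.36
Leg 2 (N71°E, 5 mi): east 5 sin 71° = 4.73, north 5 cos 71° = 1.63
Net displacement: -7.75 east, 7.98 north. Direction back to start is (7.75, -7.98): bearing = atan2(7.75, -7.98) mod 360° = 135.86° ≈ 136°.

136°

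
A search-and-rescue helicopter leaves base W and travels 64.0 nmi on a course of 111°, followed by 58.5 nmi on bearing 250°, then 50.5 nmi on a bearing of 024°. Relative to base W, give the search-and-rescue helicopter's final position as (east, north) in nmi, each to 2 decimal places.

(25.32, 3.19)

Leg 1 (111°, 64.0 nmi): east 64.0 sin 111° = 59.75, north 64.0 cos 111° = -22.94
Leg 2 (250°, 58.5 nmi): east 58.5 sin 250° = -54.97, north 58.5 cos 250° = -20.01
Leg 3 (024°, 50.5 nmi): east 50.5 sin 24° = 20.54, north 50.5 cos 24° = 46.13
Summing: 25.32 nmi east, 3.19 nmi north → (25.32, 3.19).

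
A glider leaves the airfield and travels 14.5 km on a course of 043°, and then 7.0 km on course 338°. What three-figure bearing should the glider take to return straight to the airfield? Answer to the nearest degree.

Leg 1 (043°, 14.5 km): east 14.5 sin 43° = 9.89, north 14.5 cos 43° = 10.60
Leg 2 (338°, 7.0 km): east 7.0 sin 338° = -2.62, north 7.0 cos 338° = 6.49
Net displacement: 7.27 east, 17.09 north. Direction back to start is (-7.27, -17.09): bearing = atan2(-7.27, -17.09) mod 360° = 203.03° ≈ 203°.

203°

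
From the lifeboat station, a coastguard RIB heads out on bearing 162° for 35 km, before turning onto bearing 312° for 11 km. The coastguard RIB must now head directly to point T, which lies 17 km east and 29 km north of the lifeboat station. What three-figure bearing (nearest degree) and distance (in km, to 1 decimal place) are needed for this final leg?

015°, 56.8 km

Leg 1 (162°, 35 km): east 35 sin 162° = 10.82, north 35 cos 162° = -33.29
Leg 2 (312°, 11 km): east 11 sin 312° = -8.17, north 11 cos 312° = 7.36
Current position: (2.64, -25.93). Target: (17, 29). Remaining: Δeast = 14.36, Δnorth = 54.93.
Bearing = atan2(14.36, 54.93) mod 360° = 14.65°; distance = √((14.36)² + (54.93)²) = 56.772 km.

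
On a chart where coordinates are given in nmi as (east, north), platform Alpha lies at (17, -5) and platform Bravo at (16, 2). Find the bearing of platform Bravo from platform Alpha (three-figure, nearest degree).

352°

Δeast = 16 − 17 = -1.00; Δnorth = 2 − -5 = 7.00.
Bearing = atan2(Δeast, Δnorth) mod 360° = 351.87° ≈ 352°.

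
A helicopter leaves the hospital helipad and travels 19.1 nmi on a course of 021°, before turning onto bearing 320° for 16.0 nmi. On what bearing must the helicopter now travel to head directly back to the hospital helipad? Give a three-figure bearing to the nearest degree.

173°

Leg 1 (021°, 19.1 nmi): east 19.1 sin 21° = 6.84, north 19.1 cos 21° = 17.83
Leg 2 (320°, 16.0 nmi): east 16.0 sin 320° = -10.28, north 16.0 cos 320° = 12.26
Net displacement: -3.44 east, 30.09 north. Direction back to start is (3.44, -30.09): bearing = atan2(3.44, -30.09) mod 360° = 173.48° ≈ 173°.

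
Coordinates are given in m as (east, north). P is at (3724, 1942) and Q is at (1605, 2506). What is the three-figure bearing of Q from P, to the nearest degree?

285°

Δeast = 1605 − 3724 = -2119.00; Δnorth = 2506 − 1942 = 564.00.
Bearing = atan2(Δeast, Δnorth) mod 360° = 284.90° ≈ 285°.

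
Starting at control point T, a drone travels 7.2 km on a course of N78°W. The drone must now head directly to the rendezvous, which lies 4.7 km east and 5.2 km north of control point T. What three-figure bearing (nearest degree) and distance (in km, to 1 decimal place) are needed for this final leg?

Leg 1 (N78°W, 7.2 km): east 7.2 sin 282° = -7.04, north 7.2 cos 282° = 1.50
Current position: (-7.04, 1.50). Target: (4.7, 5.2). Remaining: Δeast = 11.74, Δnorth = 3.70.
Bearing = atan2(11.74, 3.70) mod 360° = 72.50°; distance = √((11.74)² + (3.70)²) = 12.313 km.

072°, 12.3 km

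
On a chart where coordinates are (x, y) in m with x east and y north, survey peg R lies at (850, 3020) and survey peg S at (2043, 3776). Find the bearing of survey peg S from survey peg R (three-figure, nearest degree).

058°

Δeast = 2043 − 850 = 1193.00; Δnorth = 3776 − 3020 = 756.00.
Bearing = atan2(Δeast, Δnorth) mod 360° = 57.64° ≈ 058°.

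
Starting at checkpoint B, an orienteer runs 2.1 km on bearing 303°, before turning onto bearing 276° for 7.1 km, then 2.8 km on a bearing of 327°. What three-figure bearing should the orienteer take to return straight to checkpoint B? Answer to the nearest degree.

Leg 1 (303°, 2.1 km): east 2.1 sin 303° = -1.76, north 2.1 cos 303° = 1.14
Leg 2 (276°, 7.1 km): east 7.1 sin 276° = -7.06, north 7.1 cos 276° = 0.74
Leg 3 (327°, 2.8 km): east 2.8 sin 327° = -1.52, north 2.8 cos 327° = 2.35
Net displacement: -10.35 east, 4.23 north. Direction back to start is (10.35, -4.23): bearing = atan2(10.35, -4.23) mod 360° = 112.25° ≈ 112°.

112°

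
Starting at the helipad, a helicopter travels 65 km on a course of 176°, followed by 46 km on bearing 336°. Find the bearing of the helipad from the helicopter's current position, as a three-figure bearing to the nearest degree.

Leg 1 (176°, 65 km): east 65 sin 176° = 4.53, north 65 cos 176° = -64.84
Leg 2 (336°, 46 km): east 46 sin 336° = -18.71, north 46 cos 336° = 42.02
Net displacement: -14.18 east, -22.82 north. Direction back to start is (14.18, 22.82): bearing = atan2(14.18, 22.82) mod 360° = 31.85° ≈ 032°.

032°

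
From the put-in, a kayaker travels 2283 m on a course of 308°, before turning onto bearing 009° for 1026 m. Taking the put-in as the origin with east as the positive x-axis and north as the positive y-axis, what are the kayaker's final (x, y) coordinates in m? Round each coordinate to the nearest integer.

(-1639, 2419)

Leg 1 (308°, 2283 m): east 2283 sin 308° = -1799.03, north 2283 cos 308° = 1405.56
Leg 2 (009°, 1026 m): east 1026 sin 9° = 160.50, north 1026 cos 9° = 1013.37
Summing: -1638.53 m east, 2418.92 m north → (-1639, 2419).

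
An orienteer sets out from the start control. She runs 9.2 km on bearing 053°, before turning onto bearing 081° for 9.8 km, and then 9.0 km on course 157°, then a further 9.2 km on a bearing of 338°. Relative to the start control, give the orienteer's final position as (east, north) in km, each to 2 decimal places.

Leg 1 (053°, 9.2 km): east 9.2 sin 53° = 7.35, north 9.2 cos 53° = 5.54
Leg 2 (081°, 9.8 km): east 9.8 sin 81° = 9.68, north 9.8 cos 81° = 1.53
Leg 3 (157°, 9.0 km): east 9.0 sin 157° = 3.52, north 9.0 cos 157° = -8.28
Leg 4 (338°, 9.2 km): east 9.2 sin 338° = -3.45, north 9.2 cos 338° = 8.53
Summing: 17.10 km east, 7.32 km north → (17.10, 7.32).

(17.10, 7.32)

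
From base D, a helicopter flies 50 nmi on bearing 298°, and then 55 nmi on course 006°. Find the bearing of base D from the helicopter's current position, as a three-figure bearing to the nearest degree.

Leg 1 (298°, 50 nmi): east 50 sin 298° = -44.15, north 50 cos 298° = 23.47
Leg 2 (006°, 55 nmi): east 55 sin 6° = 5.75, north 55 cos 6° = 54.70
Net displacement: -38.40 east, 78.17 north. Direction back to start is (38.40, -78.17): bearing = atan2(38.40, -78.17) mod 360° = 153.84° ≈ 154°.

154°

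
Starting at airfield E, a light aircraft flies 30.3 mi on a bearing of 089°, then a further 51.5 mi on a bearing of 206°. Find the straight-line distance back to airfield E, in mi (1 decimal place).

46.4 mi

Leg 1 (089°, 30.3 mi): east 30.3 sin 89° = 30.30, north 30.3 cos 89° = 0.53
Leg 2 (206°, 51.5 mi): east 51.5 sin 206° = -22.58, north 51.5 cos 206° = -46.29
Net: 7.72 east, -45.76 north. Distance = √((7.72)² + (-45.76)²) = 46.406 mi.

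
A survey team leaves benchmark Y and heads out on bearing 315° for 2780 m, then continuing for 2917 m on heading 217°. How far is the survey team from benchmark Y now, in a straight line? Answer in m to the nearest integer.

3739 m

Leg 1 (315°, 2780 m): east 2780 sin 315° = -1965.76, north 2780 cos 315° = 1965.76
Leg 2 (217°, 2917 m): east 2917 sin 217° = -1755.49, north 2917 cos 217° = -2329.62
Net: -3721.25 east, -363.86 north. Distance = √((-3721.25)² + (-363.86)²) = 3738.998 m.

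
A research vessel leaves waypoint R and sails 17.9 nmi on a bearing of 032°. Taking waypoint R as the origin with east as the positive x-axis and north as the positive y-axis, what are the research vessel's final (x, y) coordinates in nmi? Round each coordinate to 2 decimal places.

Leg 1 (032°, 17.9 nmi): east 17.9 sin 32° = 9.49, north 17.9 cos 32° = 15.18
Summing: 9.49 nmi east, 15.18 nmi north → (9.49, 15.18).

(9.49, 15.18)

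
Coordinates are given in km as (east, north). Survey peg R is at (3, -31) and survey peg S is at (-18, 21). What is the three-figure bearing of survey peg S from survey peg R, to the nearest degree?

338°

Δeast = -18 − 3 = -21.00; Δnorth = 21 − -31 = 52.00.
Bearing = atan2(Δeast, Δnorth) mod 360° = 338.01° ≈ 338°.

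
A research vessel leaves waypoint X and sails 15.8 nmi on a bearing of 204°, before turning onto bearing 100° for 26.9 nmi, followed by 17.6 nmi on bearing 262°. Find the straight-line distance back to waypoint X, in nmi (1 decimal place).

Leg 1 (204°, 15.8 nmi): east 15.8 sin 204° = -6.43, north 15.8 cos 204° = -14.43
Leg 2 (100°, 26.9 nmi): east 26.9 sin 100° = 26.49, north 26.9 cos 100° = -4.67
Leg 3 (262°, 17.6 nmi): east 17.6 sin 262° = -17.43, north 17.6 cos 262° = -2.45
Net: 2.64 east, -21.55 north. Distance = √((2.64)² + (-21.55)²) = 21.715 nmi.

21.7 nmi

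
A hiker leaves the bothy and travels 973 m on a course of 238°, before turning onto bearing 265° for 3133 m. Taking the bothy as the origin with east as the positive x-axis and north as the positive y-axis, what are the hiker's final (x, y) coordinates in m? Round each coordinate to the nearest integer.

Leg 1 (238°, 973 m): east 973 sin 238° = -825.15, north 973 cos 238° = -515.61
Leg 2 (265°, 3133 m): east 3133 sin 265° = -3121.08, north 3133 cos 265° = -273.06
Summing: -3946.23 m east, -788.67 m north → (-3946, -789).

(-3946, -789)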